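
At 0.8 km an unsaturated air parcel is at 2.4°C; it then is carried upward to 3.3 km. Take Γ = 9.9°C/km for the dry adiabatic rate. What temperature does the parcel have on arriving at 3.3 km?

800–3300 m, dry adiabatic: Δz = 2.5 km ⇒ ΔT = -24.75°C; T = -22.35°C

-22.35°C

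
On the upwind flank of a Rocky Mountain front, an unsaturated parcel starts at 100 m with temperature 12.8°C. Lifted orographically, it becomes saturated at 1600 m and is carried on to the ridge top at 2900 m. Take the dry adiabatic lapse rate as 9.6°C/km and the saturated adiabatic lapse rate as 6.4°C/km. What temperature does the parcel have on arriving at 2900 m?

-9.92°C

From 100 m to 1600 m (dry): cools by 9.6 × 1.5 = 14.4°C, giving -1.6°C.
From 1600 m to 2900 m (saturated): cools by 6.4 × 1.3 = 8.32°C, giving -9.92°C.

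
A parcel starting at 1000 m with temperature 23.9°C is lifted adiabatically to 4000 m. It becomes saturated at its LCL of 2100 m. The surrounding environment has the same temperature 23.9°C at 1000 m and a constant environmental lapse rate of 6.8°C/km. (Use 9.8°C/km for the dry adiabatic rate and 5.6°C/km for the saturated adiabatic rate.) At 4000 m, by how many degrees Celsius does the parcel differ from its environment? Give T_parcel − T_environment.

Parcel:
  1000–2100 m, dry: Δz = 1.1 km ⇒ ΔT = -10.78°C; T = 13.12°C
  2100–4000 m, saturated: Δz = 1.9 km ⇒ ΔT = -10.64°C; T = 2.48°C
Environment:
  1000–4000 m, environment: Δz = 3 km ⇒ ΔT = -20.4°C; T = 3.5°C
T_parcel − T_env = 2.48 − 3.5 = -1.02°C

-1.02°C (parcel cooler than environment)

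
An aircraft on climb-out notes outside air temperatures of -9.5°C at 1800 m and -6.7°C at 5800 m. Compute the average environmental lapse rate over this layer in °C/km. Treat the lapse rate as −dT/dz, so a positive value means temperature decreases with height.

-0.7°C/km

Γ = −ΔT/Δz = (-9.5 − (-6.7)) / (5800 − 1800) m
  = -2.8°C / 4 km = -0.7°C/km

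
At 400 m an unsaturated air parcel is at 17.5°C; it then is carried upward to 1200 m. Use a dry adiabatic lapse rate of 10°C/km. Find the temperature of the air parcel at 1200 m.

400 → 1200 m (dry adiabatic, 10°C/km): ΔT = -10 × 0.8 = -8°C → T = 9.5°C

9.5°C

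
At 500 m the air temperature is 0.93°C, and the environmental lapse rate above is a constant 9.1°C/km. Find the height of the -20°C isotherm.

2800 m

Height above start = (0.93 − (-20)) / 9.1 = 2.3 km
Altitude = 500 m + 2300 m = 2800 m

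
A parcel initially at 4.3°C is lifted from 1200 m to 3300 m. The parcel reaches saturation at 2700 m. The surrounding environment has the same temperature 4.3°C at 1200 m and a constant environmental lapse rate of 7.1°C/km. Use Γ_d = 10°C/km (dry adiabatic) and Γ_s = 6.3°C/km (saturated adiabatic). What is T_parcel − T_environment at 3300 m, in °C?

-3.87°C (parcel cooler than environment)

Parcel:
  1200–2700 m, dry: Δz = 1.5 km ⇒ ΔT = -15°C; T = -10.7°C
  2700–3300 m, saturated: Δz = 0.6 km ⇒ ΔT = -3.78°C; T = -14.48°C
Environment:
  1200–3300 m, environment: Δz = 2.1 km ⇒ ΔT = -14.91°C; T = -10.61°C
T_parcel − T_env = -14.48 − (-10.61) = -3.87°C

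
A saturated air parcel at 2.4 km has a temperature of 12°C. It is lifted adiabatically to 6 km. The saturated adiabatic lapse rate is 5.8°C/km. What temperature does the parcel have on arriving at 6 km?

-8.88°C

From 2400 m to 6000 m (saturated adiabatic): cools by 5.8 × 3.6 = 20.88°C, giving -8.88°C.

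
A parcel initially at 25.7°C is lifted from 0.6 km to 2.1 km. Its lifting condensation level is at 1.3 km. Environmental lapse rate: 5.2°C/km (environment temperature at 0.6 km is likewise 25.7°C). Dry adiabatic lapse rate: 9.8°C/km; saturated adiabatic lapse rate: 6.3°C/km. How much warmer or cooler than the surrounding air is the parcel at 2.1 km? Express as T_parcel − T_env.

Parcel:
  From 600 m to 1300 m (dry): cools by 9.8 × 0.7 = 6.86°C, giving 18.84°C.
  From 1300 m to 2100 m (saturated): cools by 6.3 × 0.8 = 5.04°C, giving 13.8°C.
Environment:
  From 600 m to 2100 m (environment): cools by 5.2 × 1.5 = 7.8°C, giving 17.9°C.
T_parcel − T_env = 13.8 − 17.9 = -4.1°C

-4.1°C (parcel cooler than environment)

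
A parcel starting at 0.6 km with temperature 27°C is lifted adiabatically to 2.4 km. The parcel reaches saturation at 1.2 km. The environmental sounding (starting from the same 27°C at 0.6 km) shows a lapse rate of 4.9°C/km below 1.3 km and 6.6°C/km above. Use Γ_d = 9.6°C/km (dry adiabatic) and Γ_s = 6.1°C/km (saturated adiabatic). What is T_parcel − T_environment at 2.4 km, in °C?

-2.39°C (parcel cooler than environment)

Parcel:
  600–1200 m, dry: Δz = 0.6 km ⇒ ΔT = -5.76°C; T = 21.24°C
  1200–2400 m, saturated: Δz = 1.2 km ⇒ ΔT = -7.32°C; T = 13.92°C
Environment:
  600–1300 m, environment, lower layer: Δz = 0.7 km ⇒ ΔT = -3.43°C; T = 23.57°C
  1300–2400 m, environment, upper layer: Δz = 1.1 km ⇒ ΔT = -7.26°C; T = 16.31°C
T_parcel − T_env = 13.92 − 16.31 = -2.39°C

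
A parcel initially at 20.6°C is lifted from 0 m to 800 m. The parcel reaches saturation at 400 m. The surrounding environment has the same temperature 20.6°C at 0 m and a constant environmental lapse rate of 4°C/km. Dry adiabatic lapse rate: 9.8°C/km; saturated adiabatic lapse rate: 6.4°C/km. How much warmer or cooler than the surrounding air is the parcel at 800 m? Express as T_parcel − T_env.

Parcel:
  0 → 400 m (dry, 9.8°C/km): ΔT = -9.8 × 0.4 = -3.92°C → T = 16.68°C
  400 → 800 m (saturated, 6.4°C/km): ΔT = -6.4 × 0.4 = -2.56°C → T = 14.12°C
Environment:
  0 → 800 m (environment, 4°C/km): ΔT = -4 × 0.8 = -3.2°C → T = 17.4°C
T_parcel − T_env = 14.12 − 17.4 = -3.28°C

-3.28°C (parcel cooler than environment)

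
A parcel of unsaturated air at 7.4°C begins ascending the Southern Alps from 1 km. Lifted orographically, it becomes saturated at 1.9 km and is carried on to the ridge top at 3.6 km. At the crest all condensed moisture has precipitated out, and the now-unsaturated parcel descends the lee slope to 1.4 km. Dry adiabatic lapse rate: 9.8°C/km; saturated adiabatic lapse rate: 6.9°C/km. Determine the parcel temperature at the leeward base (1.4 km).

1000–1900 m, dry: Δz = 0.9 km ⇒ ΔT = -8.82°C; T = -1.42°C
1900–3600 m, saturated: Δz = 1.7 km ⇒ ΔT = -11.73°C; T = -13.15°C
3600–1400 m, dry descent: Δz = 2.2 km ⇒ ΔT = +21.56°C; T = 8.41°C

8.41°C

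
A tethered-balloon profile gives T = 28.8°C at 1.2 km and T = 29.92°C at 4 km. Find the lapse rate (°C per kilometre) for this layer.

-0.4°C/km

Γ = −ΔT/Δz = (28.8 − 29.92) / (4000 − 1200) m
  = -1.12°C / 2.8 km = -0.4°C/km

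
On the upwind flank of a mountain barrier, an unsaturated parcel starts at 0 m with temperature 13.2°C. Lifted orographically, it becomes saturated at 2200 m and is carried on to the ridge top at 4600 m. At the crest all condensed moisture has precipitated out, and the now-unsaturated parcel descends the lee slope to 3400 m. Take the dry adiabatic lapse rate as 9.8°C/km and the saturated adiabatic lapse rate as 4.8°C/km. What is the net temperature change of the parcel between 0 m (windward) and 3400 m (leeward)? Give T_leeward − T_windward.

-21.32°C

From 0 m to 2200 m (dry): cools by 9.8 × 2.2 = 21.56°C, giving -8.36°C.
From 2200 m to 4600 m (saturated): cools by 4.8 × 2.4 = 11.52°C, giving -19.88°C.
From 4600 m to 3400 m (dry descent): warms by 9.8 × 1.2 = 11.76°C, giving -8.12°C.
Net change vs windward start: -8.12 − 13.2 = -21.32°C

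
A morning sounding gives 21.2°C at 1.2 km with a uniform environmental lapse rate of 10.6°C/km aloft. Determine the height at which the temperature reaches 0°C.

Height above start = (21.2 − 0) / 10.6 = 2 km
Altitude = 1200 m + 2000 m = 3200 m

3.2 km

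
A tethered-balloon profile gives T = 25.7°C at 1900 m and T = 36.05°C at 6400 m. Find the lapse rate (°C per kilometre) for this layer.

Γ = −ΔT/Δz = (25.7 − 36.05) / (6400 − 1900) m
  = -10.35°C / 4.5 km = -2.3°C/km

-2.3°C/km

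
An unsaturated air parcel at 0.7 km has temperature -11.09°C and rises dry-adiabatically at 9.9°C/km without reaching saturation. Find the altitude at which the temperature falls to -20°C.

Height above start = (-11.09 − (-20)) / 9.9 = 0.9 km
Altitude = 700 m + 900 m = 1600 m

1.6 km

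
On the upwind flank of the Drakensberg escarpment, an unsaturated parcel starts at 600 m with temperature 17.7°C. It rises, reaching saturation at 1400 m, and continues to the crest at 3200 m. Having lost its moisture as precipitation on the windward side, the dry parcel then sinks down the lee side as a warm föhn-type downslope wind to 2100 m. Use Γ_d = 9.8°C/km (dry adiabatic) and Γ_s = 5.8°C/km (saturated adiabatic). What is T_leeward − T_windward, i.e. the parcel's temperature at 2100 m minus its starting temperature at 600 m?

Dry to 1400 m: -9.8 × 0.8 km = -7.84°C, so T = 9.86°C.
Saturated to 3200 m: -5.8 × 1.8 km = -10.44°C, so T = -0.58°C.
Dry descent to 2100 m: +9.8 × 1.1 km = +10.78°C, so T = 10.2°C.
Net change vs windward start: 10.2 − 17.7 = -7.5°C

-7.5°C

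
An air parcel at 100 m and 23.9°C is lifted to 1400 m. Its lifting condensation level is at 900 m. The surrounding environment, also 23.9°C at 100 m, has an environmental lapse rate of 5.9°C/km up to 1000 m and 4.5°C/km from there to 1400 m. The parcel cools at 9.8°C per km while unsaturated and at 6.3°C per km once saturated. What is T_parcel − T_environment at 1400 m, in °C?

-3.88°C (parcel cooler than environment)

Parcel:
  100 → 900 m (dry, 9.8°C/km): ΔT = -9.8 × 0.8 = -7.84°C → T = 16.06°C
  900 → 1400 m (saturated, 6.3°C/km): ΔT = -6.3 × 0.5 = -3.15°C → T = 12.91°C
Environment:
  100 → 1000 m (environment, lower layer, 5.9°C/km): ΔT = -5.9 × 0.9 = -5.31°C → T = 18.59°C
  1000 → 1400 m (environment, upper layer, 4.5°C/km): ΔT = -4.5 × 0.4 = -1.8°C → T = 16.79°C
T_parcel − T_env = 12.91 − 16.79 = -3.88°C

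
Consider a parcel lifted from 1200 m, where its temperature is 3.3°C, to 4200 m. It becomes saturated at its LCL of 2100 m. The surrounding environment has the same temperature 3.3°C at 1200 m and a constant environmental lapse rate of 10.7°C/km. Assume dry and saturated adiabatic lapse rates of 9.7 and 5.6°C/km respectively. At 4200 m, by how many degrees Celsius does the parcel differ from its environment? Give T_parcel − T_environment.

Parcel:
  From 1200 m to 2100 m (dry): cools by 9.7 × 0.9 = 8.73°C, giving -5.43°C.
  From 2100 m to 4200 m (saturated): cools by 5.6 × 2.1 = 11.76°C, giving -17.19°C.
Environment:
  From 1200 m to 4200 m (environment): cools by 10.7 × 3 = 32.1°C, giving -28.8°C.
T_parcel − T_env = -17.19 − (-28.8) = +11.61°C

+11.61°C (parcel warmer than environment)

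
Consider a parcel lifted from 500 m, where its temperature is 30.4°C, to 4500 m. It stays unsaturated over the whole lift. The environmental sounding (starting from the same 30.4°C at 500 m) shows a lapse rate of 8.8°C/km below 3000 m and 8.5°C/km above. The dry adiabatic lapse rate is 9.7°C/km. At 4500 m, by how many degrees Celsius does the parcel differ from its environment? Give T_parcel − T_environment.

Parcel:
  Dry to 4500 m: -9.7 × 4 km = -38.8°C, so T = -8.4°C.
Environment:
  Environment, lower layer to 3000 m: -8.8 × 2.5 km = -22°C, so T = 8.4°C.
  Environment, upper layer to 4500 m: -8.5 × 1.5 km = -12.75°C, so T = -4.35°C.
T_parcel − T_env = -8.4 − (-4.35) = -4.05°C

-4.05°C (parcel cooler than environment)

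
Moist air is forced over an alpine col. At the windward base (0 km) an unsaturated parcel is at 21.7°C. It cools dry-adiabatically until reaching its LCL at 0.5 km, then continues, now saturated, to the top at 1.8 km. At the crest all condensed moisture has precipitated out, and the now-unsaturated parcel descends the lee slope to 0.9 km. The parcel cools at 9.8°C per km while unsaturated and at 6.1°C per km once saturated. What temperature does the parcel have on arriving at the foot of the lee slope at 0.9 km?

From 0 m to 500 m (dry): cools by 9.8 × 0.5 = 4.9°C, giving 16.8°C.
From 500 m to 1800 m (saturated): cools by 6.1 × 1.3 = 7.93°C, giving 8.87°C.
From 1800 m to 900 m (dry descent): warms by 9.8 × 0.9 = 8.82°C, giving 17.69°C.

17.69°C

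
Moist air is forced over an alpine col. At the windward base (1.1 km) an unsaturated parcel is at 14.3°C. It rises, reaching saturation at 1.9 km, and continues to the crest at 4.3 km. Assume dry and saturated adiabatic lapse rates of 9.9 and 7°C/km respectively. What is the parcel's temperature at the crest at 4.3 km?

-10.42°C

1100 → 1900 m (dry, 9.9°C/km): ΔT = -9.9 × 0.8 = -7.92°C → T = 6.38°C
1900 → 4300 m (saturated, 7°C/km): ΔT = -7 × 2.4 = -16.8°C → T = -10.42°C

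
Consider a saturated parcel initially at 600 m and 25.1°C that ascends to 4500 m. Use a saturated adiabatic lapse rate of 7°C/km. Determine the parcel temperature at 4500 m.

Saturated adiabatic to 4500 m: -7 × 3.9 km = -27.3°C, so T = -2.2°C.

-2.2°C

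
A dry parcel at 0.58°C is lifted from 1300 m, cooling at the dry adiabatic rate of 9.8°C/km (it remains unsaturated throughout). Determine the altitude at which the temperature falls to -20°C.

3400 m

Height above start = (0.58 − (-20)) / 9.8 = 2.1 km
Altitude = 1300 m + 2100 m = 3400 m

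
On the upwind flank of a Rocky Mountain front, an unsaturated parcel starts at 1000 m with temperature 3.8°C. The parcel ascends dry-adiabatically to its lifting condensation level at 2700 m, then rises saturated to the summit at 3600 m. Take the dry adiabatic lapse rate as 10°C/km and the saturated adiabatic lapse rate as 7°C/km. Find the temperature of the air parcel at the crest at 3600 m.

1000 → 2700 m (dry, 10°C/km): ΔT = -10 × 1.7 = -17°C → T = -13.2°C
2700 → 3600 m (saturated, 7°C/km): ΔT = -7 × 0.9 = -6.3°C → T = -19.5°C

-19.5°C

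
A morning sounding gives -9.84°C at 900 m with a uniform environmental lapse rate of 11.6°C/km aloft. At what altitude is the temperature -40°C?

Height above start = (-9.84 − (-40)) / 11.6 = 2.6 km
Altitude = 900 m + 2600 m = 3500 m

3500 m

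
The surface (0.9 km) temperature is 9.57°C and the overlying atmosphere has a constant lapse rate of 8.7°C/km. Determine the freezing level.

Height above start = (9.57 − 0) / 8.7 = 1.1 km
Altitude = 900 m + 1100 m = 2000 m

2 km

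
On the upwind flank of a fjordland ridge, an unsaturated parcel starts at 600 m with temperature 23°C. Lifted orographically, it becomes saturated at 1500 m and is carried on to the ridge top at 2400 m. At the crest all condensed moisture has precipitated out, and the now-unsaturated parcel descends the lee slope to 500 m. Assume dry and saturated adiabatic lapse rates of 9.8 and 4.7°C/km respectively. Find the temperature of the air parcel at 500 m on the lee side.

28.57°C

Dry to 1500 m: -9.8 × 0.9 km = -8.82°C, so T = 14.18°C.
Saturated to 2400 m: -4.7 × 0.9 km = -4.23°C, so T = 9.95°C.
Dry descent to 500 m: +9.8 × 1.9 km = +18.62°C, so T = 28.57°C.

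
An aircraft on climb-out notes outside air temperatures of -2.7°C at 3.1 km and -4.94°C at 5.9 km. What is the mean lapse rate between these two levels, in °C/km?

Γ = −ΔT/Δz = (-2.7 − (-4.94)) / (5900 − 3100) m
  = 2.24°C / 2.8 km = 0.8°C/km

0.8°C/km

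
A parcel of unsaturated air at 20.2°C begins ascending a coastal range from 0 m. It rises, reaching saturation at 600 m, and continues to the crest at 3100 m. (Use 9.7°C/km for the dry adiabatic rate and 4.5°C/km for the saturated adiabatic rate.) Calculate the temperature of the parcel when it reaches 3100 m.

Dry to 600 m: -9.7 × 0.6 km = -5.82°C, so T = 14.38°C.
Saturated to 3100 m: -4.5 × 2.5 km = -11.25°C, so T = 3.13°C.

3.13°C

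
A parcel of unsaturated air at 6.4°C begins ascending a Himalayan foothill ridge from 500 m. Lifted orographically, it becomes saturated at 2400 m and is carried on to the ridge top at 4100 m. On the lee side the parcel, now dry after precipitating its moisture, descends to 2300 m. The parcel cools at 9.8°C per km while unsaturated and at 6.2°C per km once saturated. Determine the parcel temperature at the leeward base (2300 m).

Dry to 2400 m: -9.8 × 1.9 km = -18.62°C, so T = -12.22°C.
Saturated to 4100 m: -6.2 × 1.7 km = -10.54°C, so T = -22.76°C.
Dry descent to 2300 m: +9.8 × 1.8 km = +17.64°C, so T = -5.12°C.

-5.12°C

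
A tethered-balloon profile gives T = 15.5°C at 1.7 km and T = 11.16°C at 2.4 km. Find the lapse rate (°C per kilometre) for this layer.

Γ = −ΔT/Δz = (15.5 − 11.16) / (2400 − 1700) m
  = 4.34°C / 0.7 km = 6.2°C/km

6.2°C/km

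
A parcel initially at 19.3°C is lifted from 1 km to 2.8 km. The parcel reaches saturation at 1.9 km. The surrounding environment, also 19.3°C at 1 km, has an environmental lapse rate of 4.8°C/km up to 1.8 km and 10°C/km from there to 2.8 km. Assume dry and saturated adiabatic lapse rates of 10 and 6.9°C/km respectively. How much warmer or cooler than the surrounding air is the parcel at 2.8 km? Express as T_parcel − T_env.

Parcel:
  From 1000 m to 1900 m (dry): cools by 10 × 0.9 = 9°C, giving 10.3°C.
  From 1900 m to 2800 m (saturated): cools by 6.9 × 0.9 = 6.21°C, giving 4.09°C.
Environment:
  From 1000 m to 1800 m (environment, lower layer): cools by 4.8 × 0.8 = 3.84°C, giving 15.46°C.
  From 1800 m to 2800 m (environment, upper layer): cools by 10 × 1 = 10°C, giving 5.46°C.
T_parcel − T_env = 4.09 − 5.46 = -1.37°C

-1.37°C (parcel cooler than environment)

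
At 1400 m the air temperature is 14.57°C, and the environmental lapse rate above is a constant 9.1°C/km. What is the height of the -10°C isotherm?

Height above start = (14.57 − (-10)) / 9.1 = 2.7 km
Altitude = 1400 m + 2700 m = 4100 m

4100 m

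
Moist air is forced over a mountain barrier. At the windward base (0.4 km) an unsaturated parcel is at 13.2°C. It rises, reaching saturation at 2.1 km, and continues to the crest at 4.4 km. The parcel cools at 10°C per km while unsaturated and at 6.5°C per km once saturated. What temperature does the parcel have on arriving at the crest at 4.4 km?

-18.75°C

Dry to 2100 m: -10 × 1.7 km = -17°C, so T = -3.8°C.
Saturated to 4400 m: -6.5 × 2.3 km = -14.95°C, so T = -18.75°C.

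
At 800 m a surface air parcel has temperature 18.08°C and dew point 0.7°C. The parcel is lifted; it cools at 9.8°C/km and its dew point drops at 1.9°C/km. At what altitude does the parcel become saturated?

3000 m

T and T_d converge at 9.8 − 1.9 = 7.9°C per km
Height above start = (18.08 − 0.7) / 7.9 = 2.2 km
LCL altitude = 800 m + 2200 m = 3000 m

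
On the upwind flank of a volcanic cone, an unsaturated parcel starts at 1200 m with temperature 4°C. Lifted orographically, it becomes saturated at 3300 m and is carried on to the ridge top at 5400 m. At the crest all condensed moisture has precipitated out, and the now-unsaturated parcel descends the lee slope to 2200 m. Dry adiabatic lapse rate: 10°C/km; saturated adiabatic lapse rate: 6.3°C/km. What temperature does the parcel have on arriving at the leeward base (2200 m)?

1.77°C

Dry to 3300 m: -10 × 2.1 km = -21°C, so T = -17°C.
Saturated to 5400 m: -6.3 × 2.1 km = -13.23°C, so T = -30.23°C.
Dry descent to 2200 m: +10 × 3.2 km = +32°C, so T = 1.77°C.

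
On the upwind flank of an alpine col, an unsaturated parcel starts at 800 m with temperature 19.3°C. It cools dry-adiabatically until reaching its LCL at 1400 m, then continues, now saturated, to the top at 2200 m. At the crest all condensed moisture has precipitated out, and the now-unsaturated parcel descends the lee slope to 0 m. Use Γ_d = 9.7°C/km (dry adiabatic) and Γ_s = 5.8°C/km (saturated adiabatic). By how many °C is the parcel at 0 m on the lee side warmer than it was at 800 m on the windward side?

800 → 1400 m (dry, 9.7°C/km): ΔT = -9.7 × 0.6 = -5.82°C → T = 13.48°C
1400 → 2200 m (saturated, 5.8°C/km): ΔT = -5.8 × 0.8 = -4.64°C → T = 8.84°C
2200 → 0 m (dry descent, 9.7°C/km): ΔT = +9.7 × 2.2 = +21.34°C → T = 30.18°C
Net change vs windward start: 30.18 − 19.3 = +10.88°C

+10.88°C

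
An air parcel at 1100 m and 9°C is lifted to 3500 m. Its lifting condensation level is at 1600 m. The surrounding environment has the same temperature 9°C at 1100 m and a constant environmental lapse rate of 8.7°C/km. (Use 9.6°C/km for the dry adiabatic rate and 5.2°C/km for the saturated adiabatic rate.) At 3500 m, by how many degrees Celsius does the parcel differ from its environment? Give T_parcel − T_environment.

Parcel:
  1100–1600 m, dry: Δz = 0.5 km ⇒ ΔT = -4.8°C; T = 4.2°C
  1600–3500 m, saturated: Δz = 1.9 km ⇒ ΔT = -9.88°C; T = -5.68°C
Environment:
  1100–3500 m, environment: Δz = 2.4 km ⇒ ΔT = -20.88°C; T = -11.88°C
T_parcel − T_env = -5.68 − (-11.88) = +6.2°C

+6.2°C (parcel warmer than environment)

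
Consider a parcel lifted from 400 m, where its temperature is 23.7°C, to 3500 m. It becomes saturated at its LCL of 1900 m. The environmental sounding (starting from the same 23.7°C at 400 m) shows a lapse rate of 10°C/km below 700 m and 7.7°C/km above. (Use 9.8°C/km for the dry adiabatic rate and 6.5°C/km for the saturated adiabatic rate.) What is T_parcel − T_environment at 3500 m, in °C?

Parcel:
  From 400 m to 1900 m (dry): cools by 9.8 × 1.5 = 14.7°C, giving 9°C.
  From 1900 m to 3500 m (saturated): cools by 6.5 × 1.6 = 10.4°C, giving -1.4°C.
Environment:
  From 400 m to 700 m (environment, lower layer): cools by 10 × 0.3 = 3°C, giving 20.7°C.
  From 700 m to 3500 m (environment, upper layer): cools by 7.7 × 2.8 = 21.56°C, giving -0.86°C.
T_parcel − T_env = -1.4 − (-0.86) = -0.54°C

-0.54°C (parcel cooler than environment)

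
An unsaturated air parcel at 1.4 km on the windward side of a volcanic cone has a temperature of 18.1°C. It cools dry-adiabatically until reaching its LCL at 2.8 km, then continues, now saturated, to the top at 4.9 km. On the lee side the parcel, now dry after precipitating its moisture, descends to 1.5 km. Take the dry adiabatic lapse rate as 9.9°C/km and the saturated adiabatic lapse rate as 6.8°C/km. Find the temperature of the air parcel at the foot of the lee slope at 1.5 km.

23.62°C

1400 → 2800 m (dry, 9.9°C/km): ΔT = -9.9 × 1.4 = -13.86°C → T = 4.24°C
2800 → 4900 m (saturated, 6.8°C/km): ΔT = -6.8 × 2.1 = -14.28°C → T = -10.04°C
4900 → 1500 m (dry descent, 9.9°C/km): ΔT = +9.9 × 3.4 = +33.66°C → T = 23.62°C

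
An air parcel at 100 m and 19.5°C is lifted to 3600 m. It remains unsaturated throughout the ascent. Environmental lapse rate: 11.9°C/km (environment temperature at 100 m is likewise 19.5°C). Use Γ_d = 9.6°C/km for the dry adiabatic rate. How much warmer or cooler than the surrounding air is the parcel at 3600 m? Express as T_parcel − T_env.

+8.05°C (parcel warmer than environment)

Parcel:
  100 → 3600 m (dry, 9.6°C/km): ΔT = -9.6 × 3.5 = -33.6°C → T = -14.1°C
Environment:
  100 → 3600 m (environment, 11.9°C/km): ΔT = -11.9 × 3.5 = -41.65°C → T = -22.15°C
T_parcel − T_env = -14.1 − (-22.15) = +8.05°C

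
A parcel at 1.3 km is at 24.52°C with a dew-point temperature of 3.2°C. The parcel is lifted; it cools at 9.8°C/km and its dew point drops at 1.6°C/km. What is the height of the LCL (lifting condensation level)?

T and T_d converge at 9.8 − 1.6 = 8.2°C per km
Height above start = (24.52 − 3.2) / 8.2 = 2.6 km
LCL altitude = 1300 m + 2600 m = 3900 m

3.9 km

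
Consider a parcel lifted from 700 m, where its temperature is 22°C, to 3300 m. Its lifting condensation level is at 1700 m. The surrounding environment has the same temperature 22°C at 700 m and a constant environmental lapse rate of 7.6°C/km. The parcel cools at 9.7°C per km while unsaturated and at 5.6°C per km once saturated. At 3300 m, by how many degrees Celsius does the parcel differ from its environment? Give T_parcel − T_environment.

+1.1°C (parcel warmer than environment)

Parcel:
  700–1700 m, dry: Δz = 1 km ⇒ ΔT = -9.7°C; T = 12.3°C
  1700–3300 m, saturated: Δz = 1.6 km ⇒ ΔT = -8.96°C; T = 3.34°C
Environment:
  700–3300 m, environment: Δz = 2.6 km ⇒ ΔT = -19.76°C; T = 2.24°C
T_parcel − T_env = 3.34 − 2.24 = +1.1°C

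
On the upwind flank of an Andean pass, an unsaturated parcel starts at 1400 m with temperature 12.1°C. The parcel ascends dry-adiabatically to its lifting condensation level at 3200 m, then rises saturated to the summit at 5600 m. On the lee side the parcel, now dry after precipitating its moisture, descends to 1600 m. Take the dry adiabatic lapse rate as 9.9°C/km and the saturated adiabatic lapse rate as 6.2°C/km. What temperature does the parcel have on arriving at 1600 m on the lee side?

1400–3200 m, dry: Δz = 1.8 km ⇒ ΔT = -17.82°C; T = -5.72°C
3200–5600 m, saturated: Δz = 2.4 km ⇒ ΔT = -14.88°C; T = -20.6°C
5600–1600 m, dry descent: Δz = 4 km ⇒ ΔT = +39.6°C; T = 19°C

19°C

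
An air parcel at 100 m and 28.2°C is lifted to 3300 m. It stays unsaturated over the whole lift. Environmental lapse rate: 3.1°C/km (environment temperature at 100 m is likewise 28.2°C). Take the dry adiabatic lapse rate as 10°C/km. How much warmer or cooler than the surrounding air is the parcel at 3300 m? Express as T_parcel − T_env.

-22.08°C (parcel cooler than environment)

Parcel:
  100–3300 m, dry: Δz = 3.2 km ⇒ ΔT = -32°C; T = -3.8°C
Environment:
  100–3300 m, environment: Δz = 3.2 km ⇒ ΔT = -9.92°C; T = 18.28°C
T_parcel − T_env = -3.8 − 18.28 = -22.08°C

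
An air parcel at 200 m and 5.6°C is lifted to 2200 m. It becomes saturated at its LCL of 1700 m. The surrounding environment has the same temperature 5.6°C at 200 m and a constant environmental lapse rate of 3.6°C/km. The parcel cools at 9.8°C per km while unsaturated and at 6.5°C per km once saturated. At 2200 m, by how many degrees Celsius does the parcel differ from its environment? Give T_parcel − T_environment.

-10.75°C (parcel cooler than environment)

Parcel:
  Dry to 1700 m: -9.8 × 1.5 km = -14.7°C, so T = -9.1°C.
  Saturated to 2200 m: -6.5 × 0.5 km = -3.25°C, so T = -12.35°C.
Environment:
  Environment to 2200 m: -3.6 × 2 km = -7.2°C, so T = -1.6°C.
T_parcel − T_env = -12.35 − (-1.6) = -10.75°C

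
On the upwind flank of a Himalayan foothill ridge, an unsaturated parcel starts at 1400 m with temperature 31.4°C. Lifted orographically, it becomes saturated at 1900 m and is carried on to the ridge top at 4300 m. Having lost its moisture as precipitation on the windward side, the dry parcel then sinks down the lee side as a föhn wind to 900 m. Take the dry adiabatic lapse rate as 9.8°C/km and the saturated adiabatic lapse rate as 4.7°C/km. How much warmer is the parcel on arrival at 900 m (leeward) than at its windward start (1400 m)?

From 1400 m to 1900 m (dry): cools by 9.8 × 0.5 = 4.9°C, giving 26.5°C.
From 1900 m to 4300 m (saturated): cools by 4.7 × 2.4 = 11.28°C, giving 15.22°C.
From 4300 m to 900 m (dry descent): warms by 9.8 × 3.4 = 33.32°C, giving 48.54°C.
Net change vs windward start: 48.54 − 31.4 = +17.14°C

+17.14°C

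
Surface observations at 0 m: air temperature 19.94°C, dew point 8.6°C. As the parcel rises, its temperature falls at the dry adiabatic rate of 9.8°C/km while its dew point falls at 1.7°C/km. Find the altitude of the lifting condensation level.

T and T_d converge at 9.8 − 1.7 = 8.1°C per km
Height above start = (19.94 − 8.6) / 8.1 = 1.4 km
LCL altitude = 0 m + 1400 m = 1400 m

1400 m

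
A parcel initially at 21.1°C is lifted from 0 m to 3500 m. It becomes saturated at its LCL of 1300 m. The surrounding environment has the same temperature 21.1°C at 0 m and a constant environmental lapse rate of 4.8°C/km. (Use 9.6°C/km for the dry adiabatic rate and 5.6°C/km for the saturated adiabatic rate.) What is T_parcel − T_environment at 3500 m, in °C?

Parcel:
  Dry to 1300 m: -9.6 × 1.3 km = -12.48°C, so T = 8.62°C.
  Saturated to 3500 m: -5.6 × 2.2 km = -12.32°C, so T = -3.7°C.
Environment:
  Environment to 3500 m: -4.8 × 3.5 km = -16.8°C, so T = 4.3°C.
T_parcel − T_env = -3.7 − 4.3 = -8°C

-8°C (parcel cooler than environment)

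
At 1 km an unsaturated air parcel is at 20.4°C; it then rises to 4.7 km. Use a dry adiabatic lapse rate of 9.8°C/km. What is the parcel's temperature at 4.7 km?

1000 → 4700 m (dry adiabatic, 9.8°C/km): ΔT = -9.8 × 3.7 = -36.26°C → T = -15.86°C

-15.86°C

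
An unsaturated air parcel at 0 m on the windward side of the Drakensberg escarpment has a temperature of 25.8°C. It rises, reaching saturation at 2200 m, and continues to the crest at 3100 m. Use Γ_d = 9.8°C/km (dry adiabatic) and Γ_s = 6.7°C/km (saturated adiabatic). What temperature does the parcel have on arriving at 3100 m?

Dry to 2200 m: -9.8 × 2.2 km = -21.56°C, so T = 4.24°C.
Saturated to 3100 m: -6.7 × 0.9 km = -6.03°C, so T = -1.79°C.

-1.79°C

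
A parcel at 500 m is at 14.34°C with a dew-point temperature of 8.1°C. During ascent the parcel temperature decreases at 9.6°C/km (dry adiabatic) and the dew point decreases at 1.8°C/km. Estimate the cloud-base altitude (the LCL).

T and T_d converge at 9.6 − 1.8 = 7.8°C per km
Height above start = (14.34 − 8.1) / 7.8 = 0.8 km
LCL altitude = 500 m + 800 m = 1300 m

1300 m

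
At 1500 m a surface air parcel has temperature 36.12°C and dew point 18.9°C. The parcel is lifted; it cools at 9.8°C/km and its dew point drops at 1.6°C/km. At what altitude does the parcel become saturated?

T and T_d converge at 9.8 − 1.6 = 8.2°C per km
Height above start = (36.12 − 18.9) / 8.2 = 2.1 km
LCL altitude = 1500 m + 2100 m = 3600 m

3600 m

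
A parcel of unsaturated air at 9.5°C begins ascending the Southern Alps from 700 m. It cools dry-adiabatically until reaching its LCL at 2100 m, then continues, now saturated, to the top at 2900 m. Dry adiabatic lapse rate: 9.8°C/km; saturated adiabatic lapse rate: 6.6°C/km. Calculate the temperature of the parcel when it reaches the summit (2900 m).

-9.5°C

From 700 m to 2100 m (dry): cools by 9.8 × 1.4 = 13.72°C, giving -4.22°C.
From 2100 m to 2900 m (saturated): cools by 6.6 × 0.8 = 5.28°C, giving -9.5°C.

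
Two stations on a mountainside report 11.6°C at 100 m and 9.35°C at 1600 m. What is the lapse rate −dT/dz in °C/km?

Γ = −ΔT/Δz = (11.6 − 9.35) / (1600 − 100) m
  = 2.25°C / 1.5 km = 1.5°C/km

1.5°C/km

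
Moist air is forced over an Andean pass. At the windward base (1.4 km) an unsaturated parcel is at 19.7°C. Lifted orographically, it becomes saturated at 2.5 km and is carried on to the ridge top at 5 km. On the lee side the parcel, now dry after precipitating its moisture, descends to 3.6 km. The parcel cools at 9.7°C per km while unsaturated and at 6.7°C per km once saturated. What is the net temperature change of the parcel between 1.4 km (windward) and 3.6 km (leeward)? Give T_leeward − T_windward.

Dry to 2500 m: -9.7 × 1.1 km = -10.67°C, so T = 9.03°C.
Saturated to 5000 m: -6.7 × 2.5 km = -16.75°C, so T = -7.72°C.
Dry descent to 3600 m: +9.7 × 1.4 km = +13.58°C, so T = 5.86°C.
Net change vs windward start: 5.86 − 19.7 = -13.84°C

-13.84°C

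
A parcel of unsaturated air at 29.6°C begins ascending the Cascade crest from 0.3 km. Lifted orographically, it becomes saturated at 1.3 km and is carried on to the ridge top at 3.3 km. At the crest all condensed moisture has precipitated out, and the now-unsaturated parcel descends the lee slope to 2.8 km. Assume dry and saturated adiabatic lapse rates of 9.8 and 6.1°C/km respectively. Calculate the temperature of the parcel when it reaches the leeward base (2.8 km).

12.5°C

Dry to 1300 m: -9.8 × 1 km = -9.8°C, so T = 19.8°C.
Saturated to 3300 m: -6.1 × 2 km = -12.2°C, so T = 7.6°C.
Dry descent to 2800 m: +9.8 × 0.5 km = +4.9°C, so T = 12.5°C.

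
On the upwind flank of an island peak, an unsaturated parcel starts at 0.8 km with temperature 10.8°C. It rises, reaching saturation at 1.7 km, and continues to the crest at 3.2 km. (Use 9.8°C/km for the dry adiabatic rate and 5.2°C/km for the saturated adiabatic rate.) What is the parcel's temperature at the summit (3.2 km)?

800 → 1700 m (dry, 9.8°C/km): ΔT = -9.8 × 0.9 = -8.82°C → T = 1.98°C
1700 → 3200 m (saturated, 5.2°C/km): ΔT = -5.2 × 1.5 = -7.8°C → T = -5.82°C

-5.82°C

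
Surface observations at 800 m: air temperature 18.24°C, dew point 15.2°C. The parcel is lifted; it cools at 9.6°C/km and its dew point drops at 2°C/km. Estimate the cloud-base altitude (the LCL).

T and T_d converge at 9.6 − 2 = 7.6°C per km
Height above start = (18.24 − 15.2) / 7.6 = 0.4 km
LCL altitude = 800 m + 400 m = 1200 m

1200 m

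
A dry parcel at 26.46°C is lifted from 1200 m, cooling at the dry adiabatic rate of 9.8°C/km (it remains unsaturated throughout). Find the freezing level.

Height above start = (26.46 − 0) / 9.8 = 2.7 km
Altitude = 1200 m + 2700 m = 3900 m

3900 m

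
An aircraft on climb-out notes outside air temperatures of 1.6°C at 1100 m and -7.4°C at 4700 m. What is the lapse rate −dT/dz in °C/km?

Γ = −ΔT/Δz = (1.6 − (-7.4)) / (4700 − 1100) m
  = 9°C / 3.6 km = 2.5°C/km

2.5°C/km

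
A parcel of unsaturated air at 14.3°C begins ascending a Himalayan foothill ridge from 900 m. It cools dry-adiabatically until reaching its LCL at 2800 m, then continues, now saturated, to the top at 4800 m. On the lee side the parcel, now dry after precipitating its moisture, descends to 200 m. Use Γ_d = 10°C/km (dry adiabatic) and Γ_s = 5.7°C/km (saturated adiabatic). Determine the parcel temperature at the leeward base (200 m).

29.9°C

900 → 2800 m (dry, 10°C/km): ΔT = -10 × 1.9 = -19°C → T = -4.7°C
2800 → 4800 m (saturated, 5.7°C/km): ΔT = -5.7 × 2 = -11.4°C → T = -16.1°C
4800 → 200 m (dry descent, 10°C/km): ΔT = +10 × 4.6 = +46°C → T = 29.9°C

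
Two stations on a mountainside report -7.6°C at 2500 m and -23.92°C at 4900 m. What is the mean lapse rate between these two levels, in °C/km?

Γ = −ΔT/Δz = (-7.6 − (-23.92)) / (4900 − 2500) m
  = 16.32°C / 2.4 km = 6.8°C/km

6.8°C/km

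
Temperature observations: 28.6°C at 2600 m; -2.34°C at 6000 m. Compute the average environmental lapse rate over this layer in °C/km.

9.1°C/km

Γ = −ΔT/Δz = (28.6 − (-2.34)) / (6000 − 2600) m
  = 30.94°C / 3.4 km = 9.1°C/km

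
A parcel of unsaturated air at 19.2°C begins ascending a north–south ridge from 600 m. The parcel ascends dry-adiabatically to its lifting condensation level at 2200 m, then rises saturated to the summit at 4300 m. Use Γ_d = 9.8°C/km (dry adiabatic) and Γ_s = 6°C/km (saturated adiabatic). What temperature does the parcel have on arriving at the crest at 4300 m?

From 600 m to 2200 m (dry): cools by 9.8 × 1.6 = 15.68°C, giving 3.52°C.
From 2200 m to 4300 m (saturated): cools by 6 × 2.1 = 12.6°C, giving -9.08°C.

-9.08°C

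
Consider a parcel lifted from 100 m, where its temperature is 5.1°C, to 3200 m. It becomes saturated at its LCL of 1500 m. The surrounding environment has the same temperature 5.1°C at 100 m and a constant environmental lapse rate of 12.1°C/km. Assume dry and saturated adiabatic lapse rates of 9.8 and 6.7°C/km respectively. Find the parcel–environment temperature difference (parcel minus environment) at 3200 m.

+12.4°C (parcel warmer than environment)

Parcel:
  From 100 m to 1500 m (dry): cools by 9.8 × 1.4 = 13.72°C, giving -8.62°C.
  From 1500 m to 3200 m (saturated): cools by 6.7 × 1.7 = 11.39°C, giving -20.01°C.
Environment:
  From 100 m to 3200 m (environment): cools by 12.1 × 3.1 = 37.51°C, giving -32.41°C.
T_parcel − T_env = -20.01 − (-32.41) = +12.4°C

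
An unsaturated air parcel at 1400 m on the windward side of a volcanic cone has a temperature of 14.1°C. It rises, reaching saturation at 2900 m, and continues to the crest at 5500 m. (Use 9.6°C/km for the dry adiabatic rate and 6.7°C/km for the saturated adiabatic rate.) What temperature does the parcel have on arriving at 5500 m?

1400–2900 m, dry: Δz = 1.5 km ⇒ ΔT = -14.4°C; T = -0.3°C
2900–5500 m, saturated: Δz = 2.6 km ⇒ ΔT = -17.42°C; T = -17.72°C

-17.72°C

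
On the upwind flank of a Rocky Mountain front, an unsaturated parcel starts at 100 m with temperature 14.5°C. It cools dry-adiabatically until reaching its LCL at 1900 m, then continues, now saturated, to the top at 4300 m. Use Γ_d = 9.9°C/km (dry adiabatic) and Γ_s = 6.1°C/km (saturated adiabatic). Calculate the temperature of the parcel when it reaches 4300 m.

100–1900 m, dry: Δz = 1.8 km ⇒ ΔT = -17.82°C; T = -3.32°C
1900–4300 m, saturated: Δz = 2.4 km ⇒ ΔT = -14.64°C; T = -17.96°C

-17.96°C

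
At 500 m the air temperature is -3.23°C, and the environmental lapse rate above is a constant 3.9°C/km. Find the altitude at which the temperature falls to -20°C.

4800 m

Height above start = (-3.23 − (-20)) / 3.9 = 4.3 km
Altitude = 500 m + 4300 m = 4800 m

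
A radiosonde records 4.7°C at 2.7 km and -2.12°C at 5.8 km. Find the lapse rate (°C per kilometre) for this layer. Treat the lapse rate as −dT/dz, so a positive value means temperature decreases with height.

2.2°C/km

Γ = −ΔT/Δz = (4.7 − (-2.12)) / (5800 − 2700) m
  = 6.82°C / 3.1 km = 2.2°C/km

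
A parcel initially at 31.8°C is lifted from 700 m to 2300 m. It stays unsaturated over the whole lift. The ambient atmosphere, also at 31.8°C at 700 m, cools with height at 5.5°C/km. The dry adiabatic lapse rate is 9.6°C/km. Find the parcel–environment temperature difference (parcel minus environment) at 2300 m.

Parcel:
  700–2300 m, dry: Δz = 1.6 km ⇒ ΔT = -15.36°C; T = 16.44°C
Environment:
  700–2300 m, environment: Δz = 1.6 km ⇒ ΔT = -8.8°C; T = 23°C
T_parcel − T_env = 16.44 − 23 = -6.56°C

-6.56°C (parcel cooler than environment)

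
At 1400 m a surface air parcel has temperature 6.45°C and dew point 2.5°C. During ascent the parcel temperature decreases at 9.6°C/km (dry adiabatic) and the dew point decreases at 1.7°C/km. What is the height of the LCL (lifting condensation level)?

T and T_d converge at 9.6 − 1.7 = 7.9°C per km
Height above start = (6.45 − 2.5) / 7.9 = 0.5 km
LCL altitude = 1400 m + 500 m = 1900 m

1900 m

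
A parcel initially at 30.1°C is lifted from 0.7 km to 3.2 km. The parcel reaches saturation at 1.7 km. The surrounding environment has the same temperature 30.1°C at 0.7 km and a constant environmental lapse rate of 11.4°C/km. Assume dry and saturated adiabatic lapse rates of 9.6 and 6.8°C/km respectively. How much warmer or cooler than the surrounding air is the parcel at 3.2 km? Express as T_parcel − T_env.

+8.7°C (parcel warmer than environment)

Parcel:
  From 700 m to 1700 m (dry): cools by 9.6 × 1 = 9.6°C, giving 20.5°C.
  From 1700 m to 3200 m (saturated): cools by 6.8 × 1.5 = 10.2°C, giving 10.3°C.
Environment:
  From 700 m to 3200 m (environment): cools by 11.4 × 2.5 = 28.5°C, giving 1.6°C.
T_parcel − T_env = 10.3 − 1.6 = +8.7°C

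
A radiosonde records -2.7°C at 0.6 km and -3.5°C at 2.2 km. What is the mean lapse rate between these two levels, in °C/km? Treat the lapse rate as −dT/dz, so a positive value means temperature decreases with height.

Γ = −ΔT/Δz = (-2.7 − (-3.5)) / (2200 − 600) m
  = 0.8°C / 1.6 km = 0.5°C/km

0.5°C/km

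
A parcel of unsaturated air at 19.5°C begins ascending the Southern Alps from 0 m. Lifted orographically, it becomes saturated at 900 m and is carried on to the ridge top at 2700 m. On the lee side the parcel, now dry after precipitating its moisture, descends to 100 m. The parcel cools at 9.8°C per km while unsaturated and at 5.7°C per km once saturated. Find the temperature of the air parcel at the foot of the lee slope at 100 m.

25.9°C

0–900 m, dry: Δz = 0.9 km ⇒ ΔT = -8.82°C; T = 10.68°C
900–2700 m, saturated: Δz = 1.8 km ⇒ ΔT = -10.26°C; T = 0.42°C
2700–100 m, dry descent: Δz = 2.6 km ⇒ ΔT = +25.48°C; T = 25.9°C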